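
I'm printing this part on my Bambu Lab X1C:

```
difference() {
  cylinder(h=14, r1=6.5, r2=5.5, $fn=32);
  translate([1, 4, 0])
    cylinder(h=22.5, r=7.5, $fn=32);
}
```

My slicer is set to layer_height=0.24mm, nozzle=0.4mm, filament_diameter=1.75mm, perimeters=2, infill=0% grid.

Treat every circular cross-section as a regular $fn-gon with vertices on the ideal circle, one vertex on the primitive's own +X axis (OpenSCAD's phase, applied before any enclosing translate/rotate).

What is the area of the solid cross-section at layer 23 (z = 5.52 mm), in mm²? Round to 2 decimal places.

28.79 mm²

At z = 5.52 mm: the cone contributes a regular 32-gon of circumradius 6.106 (interpolated between r1=6.5 and r2=5.5 at t=0.394) (area = (32/2)·6.106²·sin(360°/32) = 116.37 mm²); the cylinder at (1, 4): section is a regular 32-gon, circumradius r=7.5 (area = (32/2)·7.500²·sin(360°/32) = 175.58 mm²); Subtracting the remaining from the first: starting from the cone (116.37 mm²), the r=7.5 cylinder at (1, 4) partially overlaps it — only the 87.58 mm² overlap (of its 175.58 mm²) is removed, clipping the outline — area = 28.79 mm². Overall, the cross-section is a single solid region. Net area = 28.79 mm².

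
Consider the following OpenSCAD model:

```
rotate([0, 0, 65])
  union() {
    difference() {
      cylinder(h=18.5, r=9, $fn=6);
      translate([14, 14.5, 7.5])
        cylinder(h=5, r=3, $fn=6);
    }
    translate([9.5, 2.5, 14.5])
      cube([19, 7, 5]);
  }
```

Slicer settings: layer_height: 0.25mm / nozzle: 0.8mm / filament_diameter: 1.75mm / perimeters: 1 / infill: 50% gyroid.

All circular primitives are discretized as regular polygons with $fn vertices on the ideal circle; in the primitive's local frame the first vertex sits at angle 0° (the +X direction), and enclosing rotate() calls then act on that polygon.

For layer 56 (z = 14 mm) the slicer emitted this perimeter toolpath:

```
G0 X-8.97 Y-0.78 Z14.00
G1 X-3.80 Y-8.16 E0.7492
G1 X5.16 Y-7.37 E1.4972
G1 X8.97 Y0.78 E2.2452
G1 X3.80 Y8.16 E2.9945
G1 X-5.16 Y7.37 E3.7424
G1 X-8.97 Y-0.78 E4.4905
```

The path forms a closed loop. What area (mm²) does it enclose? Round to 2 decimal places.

210.48 mm²

Apply the shoelace formula to the sequence of (X, Y) vertices; enclosed area = 210.48 mm².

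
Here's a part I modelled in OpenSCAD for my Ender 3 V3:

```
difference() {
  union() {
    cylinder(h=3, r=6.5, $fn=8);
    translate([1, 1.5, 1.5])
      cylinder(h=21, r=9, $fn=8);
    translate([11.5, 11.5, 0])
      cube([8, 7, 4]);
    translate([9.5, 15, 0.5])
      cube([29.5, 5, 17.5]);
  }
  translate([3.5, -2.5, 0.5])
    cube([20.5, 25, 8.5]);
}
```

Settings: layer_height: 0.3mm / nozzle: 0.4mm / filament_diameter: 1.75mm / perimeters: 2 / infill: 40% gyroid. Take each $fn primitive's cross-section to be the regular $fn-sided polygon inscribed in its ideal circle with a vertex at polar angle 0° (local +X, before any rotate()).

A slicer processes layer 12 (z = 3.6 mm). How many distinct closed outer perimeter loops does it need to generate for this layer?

At z = 3.6 mm: the cylinder does not reach this height (z outside [0, 3]); the r=9 cylinder at (1, 1.5) gives a regular 8-gon of circumradius 9 (constant along its height); the 8×7 cube at (11.5, 11.5) contributes its full rectangle; the cube at (9.5, 15) (footprint 29.5×5) is included at this height; Merging all regions: the regions partially overlap (shared area 28.00 mm²), so overlapping operands fuse into one piece — 2 connected regions; the cube at (3.5, -2.5) is present — its section is the full 20.5×25 rectangle; Taking the first minus the rest: starting from the result so far, the 20.5×25 cube at (3.5, -2.5) partially overlaps it — only the 159.26 mm² overlap (of its 512.50 mm²) is removed, clipping the outline — 2 connected regions. The result has 2 disconnected regions.

2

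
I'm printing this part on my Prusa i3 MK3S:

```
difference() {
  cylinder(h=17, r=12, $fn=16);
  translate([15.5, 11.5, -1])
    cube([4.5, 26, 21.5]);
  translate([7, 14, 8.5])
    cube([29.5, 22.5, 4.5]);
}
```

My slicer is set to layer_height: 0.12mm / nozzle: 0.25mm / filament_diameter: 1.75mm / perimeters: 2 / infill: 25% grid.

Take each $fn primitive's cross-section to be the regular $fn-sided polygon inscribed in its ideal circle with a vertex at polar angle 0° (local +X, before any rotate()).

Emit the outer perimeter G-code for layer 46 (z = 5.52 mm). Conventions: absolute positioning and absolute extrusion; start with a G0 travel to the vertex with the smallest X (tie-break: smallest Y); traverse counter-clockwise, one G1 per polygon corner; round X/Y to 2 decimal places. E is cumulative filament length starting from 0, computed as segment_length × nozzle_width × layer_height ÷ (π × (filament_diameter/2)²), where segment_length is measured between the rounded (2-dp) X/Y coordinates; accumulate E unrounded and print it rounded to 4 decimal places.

At z = 5.52 mm: the r=12 cylinder gives a regular 16-gon of circumradius 12 (constant along its height); the cube at (15.5, 11.5) (footprint 4.5×26) is included at this height; the cube at (7, 14) is not intersected at this z (z outside [8.5, 13]); Subtracting the remaining from the first: starting from the r=12 cylinder, the 4.5×26 cube at (15.5, 11.5) misses the remaining region (no effect) — 1 connected region. The outline is a single polygon with 16 vertices. Extrusion per mm of travel: 0.25 × 0.12 / (π × 0.875²) = 0.012473. Accumulating E over each segment gives final E = 0.9346.

G0 X-12.00 Y0.00 Z5.52
G1 X-11.09 Y-4.59 E0.0584
G1 X-8.49 Y-8.49 E0.1168
G1 X-4.59 Y-11.09 E0.1753
G1 X0.00 Y-12.00 E0.2336
G1 X4.59 Y-11.09 E0.2920
G1 X8.49 Y-8.49 E0.3505
G1 X11.09 Y-4.59 E0.4089
G1 X12.00 Y0.00 E0.4673
G1 X11.09 Y4.59 E0.5257
G1 X8.49 Y8.49 E0.5841
G1 X4.59 Y11.09 E0.6426
G1 X0.00 Y12.00 E0.7009
G1 X-4.59 Y11.09 E0.7593
G1 X-8.49 Y8.49 E0.8178
G1 X-11.09 Y4.59 E0.8762
G1 X-12.00 Y0.00 E0.9346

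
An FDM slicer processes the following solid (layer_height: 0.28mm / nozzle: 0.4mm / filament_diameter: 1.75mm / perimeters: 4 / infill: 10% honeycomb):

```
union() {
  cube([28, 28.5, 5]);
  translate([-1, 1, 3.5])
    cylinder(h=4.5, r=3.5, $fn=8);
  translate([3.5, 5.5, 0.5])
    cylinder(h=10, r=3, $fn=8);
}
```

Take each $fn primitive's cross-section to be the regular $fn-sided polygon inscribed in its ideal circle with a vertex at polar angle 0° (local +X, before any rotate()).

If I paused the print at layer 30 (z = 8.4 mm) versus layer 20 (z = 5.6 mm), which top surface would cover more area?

layer 20 (z = 5.6 mm)

Layer 30 (z = 8.4): the cube is absent (z outside [0, 5]); the cylinder at (-1, 1) is absent (z outside [3.5, 8]); the r=3 cylinder at (3.5, 5.5) contributes a regular 8-gon of circumradius 3 (area = (8/2)·3.000²·sin(360°/8) = 25.46 mm²); Combining (union): only the r=3 cylinder at (3.5, 5.5) is present, so the union is just that shape — area = 25.46 mm². So its area = 25.46 mm². Layer 20 (z = 5.6): the cube is not intersected at this z (z outside [0, 5]); the r=3.5 cylinder at (-1, 1) gives a regular 8-gon of circumradius 3.5 (constant along its height) (area = (8/2)·3.500²·sin(360°/8) = 34.65 mm²); the r=3 cylinder at (3.5, 5.5) gives a regular 8-gon of circumradius 3 (constant along its height) (area = (8/2)·3.000²·sin(360°/8) = 25.46 mm²); Merging all regions: the regions partially overlap — summed areas 60.10 mm² minus the doubly-counted overlap 0.02 mm² gives 60.08 mm² — area = 60.08 mm². So its area = 60.08 mm². Layer 20 is larger (60.08 vs 25.46 mm²).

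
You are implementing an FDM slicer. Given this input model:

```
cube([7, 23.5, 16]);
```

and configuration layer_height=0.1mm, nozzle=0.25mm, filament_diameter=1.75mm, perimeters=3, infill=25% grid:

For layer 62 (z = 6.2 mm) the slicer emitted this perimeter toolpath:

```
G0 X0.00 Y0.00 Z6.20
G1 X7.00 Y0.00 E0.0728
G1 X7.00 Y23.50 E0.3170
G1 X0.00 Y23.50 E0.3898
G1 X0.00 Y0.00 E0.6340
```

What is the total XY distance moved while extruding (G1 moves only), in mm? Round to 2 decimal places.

Sum the Euclidean lengths of each G1 segment: total = 61.00 mm.

61.00 mm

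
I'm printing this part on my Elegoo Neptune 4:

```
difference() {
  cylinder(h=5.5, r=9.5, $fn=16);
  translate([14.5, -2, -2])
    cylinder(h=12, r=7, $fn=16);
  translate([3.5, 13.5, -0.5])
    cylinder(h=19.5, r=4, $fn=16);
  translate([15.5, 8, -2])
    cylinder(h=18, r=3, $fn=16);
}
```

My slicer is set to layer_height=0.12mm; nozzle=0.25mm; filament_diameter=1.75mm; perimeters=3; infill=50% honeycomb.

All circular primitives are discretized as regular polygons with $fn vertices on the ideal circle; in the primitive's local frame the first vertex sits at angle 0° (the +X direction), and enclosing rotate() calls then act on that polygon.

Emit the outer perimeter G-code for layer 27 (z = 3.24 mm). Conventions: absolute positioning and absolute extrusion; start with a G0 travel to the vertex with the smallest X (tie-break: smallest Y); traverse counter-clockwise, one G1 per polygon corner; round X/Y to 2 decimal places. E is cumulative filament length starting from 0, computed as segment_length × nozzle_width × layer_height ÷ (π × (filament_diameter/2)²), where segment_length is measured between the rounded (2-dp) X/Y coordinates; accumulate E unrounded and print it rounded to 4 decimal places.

At z = 3.24 mm: the r=9.5 cylinder contributes a regular 16-gon of circumradius 9.5; the r=7 cylinder at (14.5, -2) gives a regular 16-gon of circumradius 7 (constant along its height); the r=4 cylinder at (3.5, 13.5) contributes a regular 16-gon of circumradius 4; the r=3 cylinder at (15.5, 8) gives a regular 16-gon of circumradius 3 (constant along its height); After the difference (first − rest): starting from the r=9.5 cylinder, the r=7 cylinder at (14.5, -2) partially overlaps it — only the 7.83 mm² overlap (of its 150.01 mm²) is removed, clipping the outline; the r=4 cylinder at (3.5, 13.5) misses the remaining region (no effect); the r=3 cylinder at (15.5, 8) misses the remaining region (no effect) — 1 connected region. The outline is a single polygon with 19 vertices. Extrusion per mm of travel: 0.25 × 0.12 / (π × 0.875²) = 0.012473. Accumulating E over each segment gives final E = 0.7412.

G0 X-9.50 Y0.00 Z3.24
G1 X-8.78 Y-3.64 E0.0463
G1 X-6.72 Y-6.72 E0.0925
G1 X-3.64 Y-8.78 E0.1387
G1 X0.00 Y-9.50 E0.1850
G1 X3.64 Y-8.78 E0.2313
G1 X6.72 Y-6.72 E0.2775
G1 X8.06 Y-4.71 E0.3076
G1 X8.03 Y-4.68 E0.3081
G1 X7.50 Y-2.00 E0.3422
G1 X8.03 Y0.68 E0.3763
G1 X9.06 Y2.22 E0.3994
G1 X8.78 Y3.64 E0.4175
G1 X6.72 Y6.72 E0.4637
G1 X3.64 Y8.78 E0.5099
G1 X0.00 Y9.50 E0.5562
G1 X-3.64 Y8.78 E0.6024
G1 X-6.72 Y6.72 E0.6487
G1 X-8.78 Y3.64 E0.6949
G1 X-9.50 Y0.00 E0.7412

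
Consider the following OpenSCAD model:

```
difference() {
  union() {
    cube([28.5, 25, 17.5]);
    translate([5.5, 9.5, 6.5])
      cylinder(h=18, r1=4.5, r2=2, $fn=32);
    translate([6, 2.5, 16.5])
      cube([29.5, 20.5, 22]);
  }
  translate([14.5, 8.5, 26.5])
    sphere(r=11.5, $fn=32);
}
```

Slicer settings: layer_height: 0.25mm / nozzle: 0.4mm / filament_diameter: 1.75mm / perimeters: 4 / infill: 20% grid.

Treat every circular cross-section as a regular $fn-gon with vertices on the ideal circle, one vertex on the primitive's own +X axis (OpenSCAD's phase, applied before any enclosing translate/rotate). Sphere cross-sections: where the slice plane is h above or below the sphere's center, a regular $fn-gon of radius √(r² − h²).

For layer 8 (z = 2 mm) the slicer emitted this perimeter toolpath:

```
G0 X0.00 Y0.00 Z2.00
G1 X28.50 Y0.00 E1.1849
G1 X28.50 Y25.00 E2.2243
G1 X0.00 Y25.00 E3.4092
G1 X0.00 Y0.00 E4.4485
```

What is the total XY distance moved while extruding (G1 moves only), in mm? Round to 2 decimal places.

Sum the Euclidean lengths of each G1 segment: total = 107.00 mm.

107.00 mm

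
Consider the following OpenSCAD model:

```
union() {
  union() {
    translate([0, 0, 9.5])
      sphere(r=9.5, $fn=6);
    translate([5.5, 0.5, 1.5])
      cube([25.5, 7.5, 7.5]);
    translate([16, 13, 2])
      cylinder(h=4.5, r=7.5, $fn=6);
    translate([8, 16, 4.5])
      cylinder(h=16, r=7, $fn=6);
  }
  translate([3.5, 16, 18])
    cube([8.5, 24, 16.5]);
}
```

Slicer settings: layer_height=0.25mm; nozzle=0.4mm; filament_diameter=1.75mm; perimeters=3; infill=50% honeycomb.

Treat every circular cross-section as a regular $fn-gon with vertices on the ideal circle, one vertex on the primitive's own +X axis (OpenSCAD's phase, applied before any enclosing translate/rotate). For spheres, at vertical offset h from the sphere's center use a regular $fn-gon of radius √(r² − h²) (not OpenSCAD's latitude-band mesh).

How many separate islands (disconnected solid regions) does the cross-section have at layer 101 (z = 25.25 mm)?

At z = 25.25 mm: the sphere does not reach this height (|z−center|=15.750 > r=9.5); the cube at (5.5, 0.5) is not intersected at this z (z outside [1.5, 9]); the cylinder at (16, 13) does not reach this height (z outside [2, 6.5]); the cylinder at (8, 16) does not reach this height (z outside [4.5, 20.5]); Taking the union: nothing is present at this height; the cube at (3.5, 16) (footprint 8.5×24) is included at this height; Merging all regions: only the 8.5×24 cube at (3.5, 16) is present, so the union is just that shape — 1 connected region. Overall, the cross-section is a single solid region. Island count = 1.

1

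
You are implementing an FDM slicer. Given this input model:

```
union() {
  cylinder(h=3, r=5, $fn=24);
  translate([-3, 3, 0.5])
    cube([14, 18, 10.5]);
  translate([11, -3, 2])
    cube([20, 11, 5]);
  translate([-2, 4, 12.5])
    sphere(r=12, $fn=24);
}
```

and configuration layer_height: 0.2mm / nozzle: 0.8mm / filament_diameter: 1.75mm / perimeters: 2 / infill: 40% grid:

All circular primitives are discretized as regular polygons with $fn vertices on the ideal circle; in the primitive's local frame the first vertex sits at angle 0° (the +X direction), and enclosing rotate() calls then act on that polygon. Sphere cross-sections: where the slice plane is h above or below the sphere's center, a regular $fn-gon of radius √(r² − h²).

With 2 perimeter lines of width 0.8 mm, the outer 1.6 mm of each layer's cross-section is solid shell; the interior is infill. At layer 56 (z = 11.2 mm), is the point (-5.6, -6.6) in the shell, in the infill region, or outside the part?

shell

At z = 11.2 mm: the cylinder does not reach this height (z outside [0, 3]); the cube at (-3, 3) does not reach this height (z outside [0.5, 11]); the cube at (11, -3) is absent (z outside [2, 7]); the r=12 sphere at (-2, 4) slices to a regular 24-gon of circumradius 11.929 (√(r²−h²) with h=1.3 from center); Taking the union: only the r=12 sphere at (-2, 4) is present, so the union is just that shape — 1 connected region. Overall, the cross-section is a single solid region. The nearest boundary edge runs (-7.96, -6.33)→(-5.09, -7.52); distance from the point to it = 0.66 mm. The point is inside the cross-section, 0.66 mm from the nearest boundary — within the 1.6 mm shell band (2 × 0.8).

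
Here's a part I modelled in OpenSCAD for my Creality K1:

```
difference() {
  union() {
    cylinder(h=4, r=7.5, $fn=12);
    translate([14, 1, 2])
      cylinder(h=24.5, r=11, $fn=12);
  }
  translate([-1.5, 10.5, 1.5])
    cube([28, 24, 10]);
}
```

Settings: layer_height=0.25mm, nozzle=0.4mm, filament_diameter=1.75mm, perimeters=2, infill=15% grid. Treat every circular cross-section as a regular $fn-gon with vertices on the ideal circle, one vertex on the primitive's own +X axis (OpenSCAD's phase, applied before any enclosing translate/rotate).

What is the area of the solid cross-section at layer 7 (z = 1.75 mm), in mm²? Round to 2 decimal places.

At z = 1.75 mm: the r=7.5 cylinder contributes a regular 12-gon of circumradius 7.5 (area = (12/2)·7.500²·sin(360°/12) = 168.75 mm²); the cylinder at (14, 1) does not reach this height (z outside [2, 26.5]); Taking the union: only the r=7.5 cylinder is present, so the union is just that shape — area = 168.75 mm²; the 28×24 cube at (-1.5, 10.5) contributes its full rectangle (area 672.00 mm²); Subtracting the remaining from the first: starting from the result so far (168.75 mm²), the 28×24 cube at (-1.5, 10.5) misses the remaining region (no effect) — area = 168.75 mm². Overall, the cross-section is a single solid region. Net area = 168.75 mm².

168.75 mm²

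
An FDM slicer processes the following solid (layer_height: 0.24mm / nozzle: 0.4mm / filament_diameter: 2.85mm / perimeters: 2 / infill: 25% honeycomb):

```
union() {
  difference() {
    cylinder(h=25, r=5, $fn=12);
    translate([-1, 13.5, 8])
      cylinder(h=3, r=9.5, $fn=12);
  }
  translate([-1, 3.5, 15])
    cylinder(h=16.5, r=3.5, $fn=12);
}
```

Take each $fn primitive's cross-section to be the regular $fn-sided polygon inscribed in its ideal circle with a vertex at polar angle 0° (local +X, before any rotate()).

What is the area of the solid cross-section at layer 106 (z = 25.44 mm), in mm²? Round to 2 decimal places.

At z = 25.44 mm: the cylinder does not reach this height (z outside [0, 25]); the cylinder at (-1, 13.5) is absent (z outside [8, 11]); Subtracting the remaining from the first: the first operand is absent here, so nothing remains; the cylinder at (-1, 3.5): section is a regular 12-gon, circumradius r=3.5 (area = (12/2)·3.500²·sin(360°/12) = 36.75 mm²); Combining (union): only the r=3.5 cylinder at (-1, 3.5) is present, so the union is just that shape — area = 36.75 mm². Overall, the cross-section is a single solid region. Net area = 36.75 mm².

36.75 mm²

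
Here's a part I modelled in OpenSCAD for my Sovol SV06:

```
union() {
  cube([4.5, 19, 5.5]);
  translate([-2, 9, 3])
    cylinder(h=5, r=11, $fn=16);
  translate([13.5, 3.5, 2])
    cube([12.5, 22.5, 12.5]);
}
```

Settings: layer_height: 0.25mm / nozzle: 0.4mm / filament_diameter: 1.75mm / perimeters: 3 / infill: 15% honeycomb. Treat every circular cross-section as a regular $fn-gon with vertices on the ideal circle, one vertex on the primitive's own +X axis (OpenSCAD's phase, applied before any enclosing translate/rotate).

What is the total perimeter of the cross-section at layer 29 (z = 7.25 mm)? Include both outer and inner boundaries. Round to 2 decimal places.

138.67 mm

At z = 7.25 mm: the cube is not intersected at this z (z outside [0, 5.5]); the r=11 cylinder at (-2, 9) gives a regular 16-gon of circumradius 11 (constant along its height) (perimeter = 2·16·11.000·sin(180°/16) = 68.67 mm); the cube at (13.5, 3.5) (footprint 12.5×22.5) is included at this height (perimeter 70.00 mm); Taking the union: the 2 present regions are separate (no shared area or edge), so areas and boundary lengths simply add and each stays a separate island — boundary = 138.67 mm. Overall, the cross-section has 2 separate islands. Total boundary length (outer) = 138.67 mm.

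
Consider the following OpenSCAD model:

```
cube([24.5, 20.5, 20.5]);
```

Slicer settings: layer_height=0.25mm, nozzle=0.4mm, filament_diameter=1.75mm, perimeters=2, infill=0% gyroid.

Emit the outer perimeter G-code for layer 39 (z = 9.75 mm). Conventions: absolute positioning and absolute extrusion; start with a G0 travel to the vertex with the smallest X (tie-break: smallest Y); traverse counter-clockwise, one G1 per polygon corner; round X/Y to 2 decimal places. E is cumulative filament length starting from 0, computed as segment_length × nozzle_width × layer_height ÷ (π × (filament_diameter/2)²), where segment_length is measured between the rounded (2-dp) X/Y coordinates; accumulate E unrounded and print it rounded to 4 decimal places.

G0 X0.00 Y0.00 Z9.75
G1 X24.50 Y0.00 E1.0186
G1 X24.50 Y20.50 E1.8709
G1 X0.00 Y20.50 E2.8895
G1 X0.00 Y0.00 E3.7418

At z = 9.75 mm: the cube is present — its section is the full 24.5×20.5 rectangle. The outline is a single polygon with 4 vertices. Extrusion per mm of travel: 0.4 × 0.25 / (π × 0.875²) = 0.041575. Accumulating E over each segment gives final E = 3.7418.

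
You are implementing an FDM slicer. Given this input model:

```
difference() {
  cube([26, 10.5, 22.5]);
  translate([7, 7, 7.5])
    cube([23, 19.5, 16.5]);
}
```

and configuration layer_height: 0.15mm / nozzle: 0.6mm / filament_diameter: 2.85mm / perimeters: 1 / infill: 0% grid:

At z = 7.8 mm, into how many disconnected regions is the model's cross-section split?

1

At z = 7.8 mm: the 26×10.5 cube contributes its full rectangle; the 23×19.5 cube at (7, 7) contributes its full rectangle; Subtracting the remaining from the first: starting from the 26×10.5 cube, the 23×19.5 cube at (7, 7) partially overlaps it — only the 66.50 mm² overlap (of its 448.50 mm²) is removed, clipping the outline — 1 connected region. The result has 1 disconnected region.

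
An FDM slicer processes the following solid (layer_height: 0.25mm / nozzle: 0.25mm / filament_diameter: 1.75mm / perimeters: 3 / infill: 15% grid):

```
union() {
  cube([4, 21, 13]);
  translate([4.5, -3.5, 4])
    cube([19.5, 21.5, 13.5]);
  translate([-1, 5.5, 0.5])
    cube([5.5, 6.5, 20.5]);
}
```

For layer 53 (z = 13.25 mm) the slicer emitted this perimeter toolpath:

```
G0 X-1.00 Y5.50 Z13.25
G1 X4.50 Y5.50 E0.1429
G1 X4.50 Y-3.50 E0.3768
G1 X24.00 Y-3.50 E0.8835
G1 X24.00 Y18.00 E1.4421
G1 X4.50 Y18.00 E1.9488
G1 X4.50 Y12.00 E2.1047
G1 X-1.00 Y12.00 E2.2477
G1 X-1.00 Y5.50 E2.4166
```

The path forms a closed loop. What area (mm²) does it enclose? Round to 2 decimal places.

Apply the shoelace formula to the sequence of (X, Y) vertices; enclosed area = 455.00 mm².

455.00 mm²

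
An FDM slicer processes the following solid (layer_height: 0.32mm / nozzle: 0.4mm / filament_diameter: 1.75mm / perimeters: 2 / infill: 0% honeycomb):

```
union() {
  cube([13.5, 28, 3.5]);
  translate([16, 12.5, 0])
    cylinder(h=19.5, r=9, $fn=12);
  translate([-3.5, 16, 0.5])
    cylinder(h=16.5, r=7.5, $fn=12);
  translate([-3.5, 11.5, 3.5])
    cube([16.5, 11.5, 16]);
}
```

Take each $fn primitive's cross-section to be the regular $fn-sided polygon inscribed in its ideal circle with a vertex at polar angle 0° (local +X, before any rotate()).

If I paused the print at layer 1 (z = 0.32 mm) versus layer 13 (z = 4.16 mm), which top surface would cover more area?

Layer 1 (z = 0.32): the 13.5×28 cube contributes its full rectangle (area 378.00 mm²); the r=9 cylinder at (16, 12.5) gives a regular 12-gon of circumradius 9 (constant along its height) (area = (12/2)·9.000²·sin(360°/12) = 243.00 mm²); the cylinder at (-3.5, 16) is not intersected at this z (z outside [0.5, 17]); the cube at (-3.5, 11.5) is absent (z outside [3.5, 19.5]); Merging all regions: the regions partially overlap — summed areas 621.00 mm² minus the doubly-counted overlap 78.17 mm² gives 542.83 mm² — area = 542.83 mm². So its area = 542.83 mm². Layer 13 (z = 4.16): the cube is absent (z outside [0, 3.5]); the cylinder at (16, 12.5): section is a regular 12-gon, circumradius r=9 (area = (12/2)·9.000²·sin(360°/12) = 243.00 mm²); the cylinder at (-3.5, 16): section is a regular 12-gon, circumradius r=7.5 (area = (12/2)·7.500²·sin(360°/12) = 168.75 mm²); the 16.5×11.5 cube at (-3.5, 11.5) contributes its full rectangle (area 189.75 mm²); Merging all regions: the regions partially overlap — summed areas 601.50 mm² minus the doubly-counted overlap 113.37 mm² gives 488.13 mm² — area = 488.13 mm². So its area = 488.13 mm². Layer 1 is larger (542.83 vs 488.13 mm²).

layer 1 (z = 0.32 mm)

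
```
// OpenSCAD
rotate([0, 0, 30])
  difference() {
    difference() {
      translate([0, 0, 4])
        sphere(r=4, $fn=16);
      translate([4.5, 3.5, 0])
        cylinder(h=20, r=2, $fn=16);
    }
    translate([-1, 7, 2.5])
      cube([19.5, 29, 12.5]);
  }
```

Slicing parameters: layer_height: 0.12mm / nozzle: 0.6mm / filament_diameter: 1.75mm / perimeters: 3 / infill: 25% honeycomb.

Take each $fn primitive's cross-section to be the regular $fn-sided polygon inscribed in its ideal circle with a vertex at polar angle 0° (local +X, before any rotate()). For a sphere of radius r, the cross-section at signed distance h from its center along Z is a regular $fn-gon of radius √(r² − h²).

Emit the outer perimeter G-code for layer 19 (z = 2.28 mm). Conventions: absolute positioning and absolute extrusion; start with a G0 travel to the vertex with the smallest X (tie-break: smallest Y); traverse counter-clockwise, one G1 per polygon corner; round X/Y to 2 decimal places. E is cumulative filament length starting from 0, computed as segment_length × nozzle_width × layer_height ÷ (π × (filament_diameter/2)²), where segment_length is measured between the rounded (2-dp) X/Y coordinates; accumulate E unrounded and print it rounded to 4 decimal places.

G0 X-3.58 Y-0.47 Z2.28
G1 X-3.13 Y-1.81 E0.0423
G1 X-2.20 Y-2.87 E0.0845
G1 X-0.93 Y-3.49 E0.1268
G1 X0.47 Y-3.58 E0.1688
G1 X1.81 Y-3.13 E0.2111
G1 X2.87 Y-2.20 E0.2533
G1 X3.49 Y-0.93 E0.2957
G1 X3.58 Y0.47 E0.3376
G1 X3.13 Y1.81 E0.3800
G1 X2.20 Y2.87 E0.4222
G1 X0.93 Y3.49 E0.4645
G1 X-0.47 Y3.58 E0.5065
G1 X-1.81 Y3.13 E0.5488
G1 X-2.87 Y2.20 E0.5910
G1 X-3.49 Y0.93 E0.6333
G1 X-3.58 Y-0.47 E0.6753

At z = 2.28 mm: the r=4 sphere contributes a regular 16-gon of circumradius √(4²−1.72²) = 3.611; the r=2 cylinder at (4.5, 3.5) contributes a regular 16-gon of circumradius 2; After the difference (first − rest): starting from the r=4 sphere, the r=2 cylinder at (4.5, 3.5) misses the remaining region (no effect) — 1 connected region; the cube at (-1, 7) is not intersected at this z (z outside [2.5, 15]); Taking the first minus the rest: none of the subtracted shapes is present at this height, so that combined region is unchanged — 1 connected region; (rotated 30° about Z; rotation is an isometry so areas/perimeters/island counts are preserved). The outline is a single polygon with 16 vertices. Extrusion per mm of travel: 0.6 × 0.12 / (π × 0.875²) = 0.029934. Accumulating E over each segment gives final E = 0.6753.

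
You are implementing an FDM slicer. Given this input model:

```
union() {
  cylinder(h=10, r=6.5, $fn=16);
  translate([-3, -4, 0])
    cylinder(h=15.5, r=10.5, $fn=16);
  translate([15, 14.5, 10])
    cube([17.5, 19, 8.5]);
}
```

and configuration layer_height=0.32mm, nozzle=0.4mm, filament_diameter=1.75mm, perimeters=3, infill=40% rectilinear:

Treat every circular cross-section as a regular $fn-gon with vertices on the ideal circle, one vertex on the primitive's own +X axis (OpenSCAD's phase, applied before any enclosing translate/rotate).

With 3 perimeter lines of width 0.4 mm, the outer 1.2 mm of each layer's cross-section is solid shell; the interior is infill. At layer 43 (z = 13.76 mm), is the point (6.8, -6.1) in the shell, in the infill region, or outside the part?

At z = 13.76 mm: the cylinder is absent (z outside [0, 10]); the r=10.5 cylinder at (-3, -4) contributes a regular 16-gon of circumradius 10.5; the 17.5×19 cube at (15, 14.5) contributes its full rectangle; Taking the union: the 2 present regions are separate (no shared area or edge), so areas and boundary lengths simply add and each stays a separate island — 2 connected regions. Overall, the cross-section has 2 separate islands. The nearest boundary edge runs (7.50, -4.00)→(6.70, -8.02); distance from the point to it = 0.28 mm. (Shell/infill is judged within the island containing the point — the largest one.) The point is inside the cross-section, 0.28 mm from the nearest boundary — within the 1.2 mm shell band (3 × 0.4).

shell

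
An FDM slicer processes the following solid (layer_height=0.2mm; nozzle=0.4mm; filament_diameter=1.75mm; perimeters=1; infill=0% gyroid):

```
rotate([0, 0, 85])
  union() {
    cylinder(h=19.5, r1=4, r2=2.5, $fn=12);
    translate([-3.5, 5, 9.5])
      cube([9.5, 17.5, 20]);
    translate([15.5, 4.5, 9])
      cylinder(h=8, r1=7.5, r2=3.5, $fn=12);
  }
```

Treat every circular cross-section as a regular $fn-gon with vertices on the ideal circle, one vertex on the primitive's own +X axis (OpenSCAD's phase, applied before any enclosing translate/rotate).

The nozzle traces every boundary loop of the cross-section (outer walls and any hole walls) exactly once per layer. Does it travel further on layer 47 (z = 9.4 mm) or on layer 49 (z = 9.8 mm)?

Layer 47 (z = 9.4): the cone contributes a regular 12-gon of circumradius 3.277 (interpolated between r1=4 and r2=2.5 at t=0.482) (perimeter = 2·12·3.277·sin(180°/12) = 20.36 mm); the cube at (-3.5, 5) is absent (z outside [9.5, 29.5]); the cone at (15.5, 4.5): at t=0.050 of its height the radius interpolates to r₁+(r₂−r₁)t = 7.300, giving a regular 12-gon of that circumradius (perimeter = 2·12·7.300·sin(180°/12) = 45.35 mm); Merging all regions: the 2 present regions are separate (no shared area or edge), so areas and boundary lengths simply add and each stays a separate island — boundary = 65.70 mm; (whole slice rotated 85° about Z — lengths, areas and connectivity unchanged). So its perimeter = 65.70 mm. Layer 49 (z = 9.8): the cone (r1=4→r2=2.5) has section circumradius 3.246 here — a regular 12-gon (perimeter = 2·12·3.246·sin(180°/12) = 20.16 mm); the cube at (-3.5, 5) is present — its section is the full 9.5×17.5 rectangle (perimeter 54.00 mm); the cone at (15.5, 4.5): at t=0.100 of its height the radius interpolates to r₁+(r₂−r₁)t = 7.100, giving a regular 12-gon of that circumradius (perimeter = 2·12·7.100·sin(180°/12) = 44.10 mm); Merging all regions: the 3 present regions are separate (no shared area or edge), so areas and boundary lengths simply add and each stays a separate island — boundary = 118.27 mm; (whole slice rotated 85° about Z — lengths, areas and connectivity unchanged). So its perimeter = 118.27 mm. Layer 49 is larger (118.27 vs 65.70 mm).

layer 49 (z = 9.8 mm)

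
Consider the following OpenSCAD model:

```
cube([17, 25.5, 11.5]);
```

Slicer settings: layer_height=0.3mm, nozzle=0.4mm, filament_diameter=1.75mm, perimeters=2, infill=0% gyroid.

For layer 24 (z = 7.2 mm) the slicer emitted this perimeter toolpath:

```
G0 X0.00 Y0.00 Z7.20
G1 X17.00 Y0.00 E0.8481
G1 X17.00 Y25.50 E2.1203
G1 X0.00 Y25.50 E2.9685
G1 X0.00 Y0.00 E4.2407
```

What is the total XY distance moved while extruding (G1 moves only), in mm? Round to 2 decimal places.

Sum the Euclidean lengths of each G1 segment: total = 85.00 mm.

85.00 mm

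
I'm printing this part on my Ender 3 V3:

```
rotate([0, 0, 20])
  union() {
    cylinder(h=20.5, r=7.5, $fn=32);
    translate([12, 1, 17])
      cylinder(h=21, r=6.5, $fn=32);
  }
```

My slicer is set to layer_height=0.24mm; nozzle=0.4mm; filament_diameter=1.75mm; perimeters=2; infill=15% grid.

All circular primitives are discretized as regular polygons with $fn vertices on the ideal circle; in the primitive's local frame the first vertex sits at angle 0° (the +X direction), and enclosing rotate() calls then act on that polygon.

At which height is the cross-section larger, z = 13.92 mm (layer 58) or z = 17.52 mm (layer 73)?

Layer 58 (z = 13.92): the r=7.5 cylinder contributes a regular 32-gon of circumradius 7.5 (area = (32/2)·7.500²·sin(360°/32) = 175.58 mm²); the cylinder at (12, 1) is not intersected at this z (z outside [17, 38]); Taking the union: only the r=7.5 cylinder is present, so the union is just that shape — area = 175.58 mm²; (whole slice rotated 20° about Z — lengths, areas and connectivity unchanged). So its area = 175.58 mm². Layer 73 (z = 17.52): the r=7.5 cylinder gives a regular 32-gon of circumradius 7.5 (constant along its height) (area = (32/2)·7.500²·sin(360°/32) = 175.58 mm²); the r=6.5 cylinder at (12, 1) contributes a regular 32-gon of circumradius 6.5 (area = (32/2)·6.500²·sin(360°/32) = 131.88 mm²); Merging all regions: the regions partially overlap — summed areas 307.46 mm² minus the doubly-counted overlap 9.10 mm² gives 298.36 mm² — area = 298.36 mm²; (rotated 20° about Z; rotation is an isometry so areas/perimeters/island counts are preserved). So its area = 298.36 mm². Layer 73 is larger (298.36 vs 175.58 mm²).

layer 73 (z = 17.52 mm)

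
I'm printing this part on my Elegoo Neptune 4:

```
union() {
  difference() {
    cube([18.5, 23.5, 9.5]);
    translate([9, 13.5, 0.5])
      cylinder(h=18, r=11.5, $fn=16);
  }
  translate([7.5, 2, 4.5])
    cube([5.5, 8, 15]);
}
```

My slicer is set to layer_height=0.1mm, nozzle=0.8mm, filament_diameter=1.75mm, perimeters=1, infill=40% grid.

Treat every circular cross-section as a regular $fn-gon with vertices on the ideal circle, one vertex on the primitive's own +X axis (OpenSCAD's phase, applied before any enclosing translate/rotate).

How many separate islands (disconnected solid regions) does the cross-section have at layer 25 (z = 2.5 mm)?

3

At z = 2.5 mm: the 18.5×23.5 cube contributes its full rectangle; the cylinder at (9, 13.5): section is a regular 16-gon, circumradius r=11.5; After the difference (first − rest): starting from the 18.5×23.5 cube, the r=11.5 cylinder at (9, 13.5) partially overlaps it — only the 357.20 mm² overlap (of its 404.88 mm²) is removed, clipping the outline — 3 connected regions; the cube at (7.5, 2) does not reach this height (z outside [4.5, 19.5]); Taking the union: only that combined region is present, so the union is just that shape — 3 connected regions. Overall, the cross-section has 3 separate islands. Island count = 3.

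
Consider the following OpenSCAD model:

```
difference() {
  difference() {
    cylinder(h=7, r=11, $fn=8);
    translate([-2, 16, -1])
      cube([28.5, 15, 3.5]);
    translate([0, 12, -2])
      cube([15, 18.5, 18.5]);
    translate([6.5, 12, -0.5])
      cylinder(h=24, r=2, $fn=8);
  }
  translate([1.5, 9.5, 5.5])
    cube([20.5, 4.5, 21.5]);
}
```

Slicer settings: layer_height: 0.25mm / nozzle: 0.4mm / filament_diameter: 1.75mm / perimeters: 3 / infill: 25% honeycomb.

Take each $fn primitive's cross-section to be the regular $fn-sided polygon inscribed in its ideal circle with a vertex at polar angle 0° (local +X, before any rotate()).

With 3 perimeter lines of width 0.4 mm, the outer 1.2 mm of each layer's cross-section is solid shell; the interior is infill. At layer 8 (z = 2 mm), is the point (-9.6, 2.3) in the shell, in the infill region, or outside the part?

shell

At z = 2 mm: the r=11 cylinder contributes a regular 8-gon of circumradius 11; the cube at (-2, 16) is present — its section is the full 28.5×15 rectangle; the cube at (0, 12) (footprint 15×18.5) is included at this height; the r=2 cylinder at (6.5, 12) gives a regular 8-gon of circumradius 2 (constant along its height); After the difference (first − rest): starting from the r=11 cylinder, the 28.5×15 cube at (-2, 16) misses the remaining region (no effect); the 15×18.5 cube at (0, 12) misses the remaining region (no effect); the r=2 cylinder at (6.5, 12) misses the remaining region (no effect) — 1 connected region; the cube at (1.5, 9.5) does not reach this height (z outside [5.5, 27]); Taking the first minus the rest: none of the subtracted shapes is present at this height, so the result so far is unchanged — 1 connected region. Overall, the cross-section is a single solid region. The nearest boundary edge runs (-11.00, 0.00)→(-7.78, 7.78); distance from the point to it = 0.41 mm. The point is inside the cross-section, 0.41 mm from the nearest boundary — within the 1.2 mm shell band (3 × 0.4).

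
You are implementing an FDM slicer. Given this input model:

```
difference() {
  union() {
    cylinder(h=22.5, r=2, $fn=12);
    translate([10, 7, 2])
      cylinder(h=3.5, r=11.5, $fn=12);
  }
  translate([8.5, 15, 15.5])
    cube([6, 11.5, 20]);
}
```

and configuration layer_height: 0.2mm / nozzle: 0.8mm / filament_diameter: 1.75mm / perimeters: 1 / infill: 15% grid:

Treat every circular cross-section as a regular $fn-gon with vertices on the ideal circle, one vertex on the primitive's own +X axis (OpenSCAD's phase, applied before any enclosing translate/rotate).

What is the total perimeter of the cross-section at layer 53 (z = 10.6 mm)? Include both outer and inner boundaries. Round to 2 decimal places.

12.42 mm

At z = 10.6 mm: the r=2 cylinder gives a regular 12-gon of circumradius 2 (constant along its height) (perimeter = 2·12·2.000·sin(180°/12) = 12.42 mm); the cylinder at (10, 7) is absent (z outside [2, 5.5]); Taking the union: only the r=2 cylinder is present, so the union is just that shape — boundary = 12.42 mm; the cube at (8.5, 15) does not reach this height (z outside [15.5, 35.5]); Taking the first minus the rest: none of the subtracted shapes is present at this height, so the result so far is unchanged — boundary = 12.42 mm. Overall, the cross-section is a single solid region. Total boundary length (outer) = 12.42 mm.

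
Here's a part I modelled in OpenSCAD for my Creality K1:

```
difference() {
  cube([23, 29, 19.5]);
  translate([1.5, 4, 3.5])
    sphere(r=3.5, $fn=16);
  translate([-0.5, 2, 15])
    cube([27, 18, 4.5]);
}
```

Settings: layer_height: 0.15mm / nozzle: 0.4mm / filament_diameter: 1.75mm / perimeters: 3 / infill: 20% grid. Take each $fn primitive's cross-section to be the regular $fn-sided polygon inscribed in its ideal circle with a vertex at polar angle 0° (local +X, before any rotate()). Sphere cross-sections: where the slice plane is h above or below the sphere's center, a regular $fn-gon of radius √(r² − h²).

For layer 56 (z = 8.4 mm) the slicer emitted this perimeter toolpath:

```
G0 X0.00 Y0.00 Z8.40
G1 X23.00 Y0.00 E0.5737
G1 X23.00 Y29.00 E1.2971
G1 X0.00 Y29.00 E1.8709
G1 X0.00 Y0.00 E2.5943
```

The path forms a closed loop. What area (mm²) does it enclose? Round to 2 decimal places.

Apply the shoelace formula to the sequence of (X, Y) vertices; enclosed area = 667.00 mm².

667.00 mm²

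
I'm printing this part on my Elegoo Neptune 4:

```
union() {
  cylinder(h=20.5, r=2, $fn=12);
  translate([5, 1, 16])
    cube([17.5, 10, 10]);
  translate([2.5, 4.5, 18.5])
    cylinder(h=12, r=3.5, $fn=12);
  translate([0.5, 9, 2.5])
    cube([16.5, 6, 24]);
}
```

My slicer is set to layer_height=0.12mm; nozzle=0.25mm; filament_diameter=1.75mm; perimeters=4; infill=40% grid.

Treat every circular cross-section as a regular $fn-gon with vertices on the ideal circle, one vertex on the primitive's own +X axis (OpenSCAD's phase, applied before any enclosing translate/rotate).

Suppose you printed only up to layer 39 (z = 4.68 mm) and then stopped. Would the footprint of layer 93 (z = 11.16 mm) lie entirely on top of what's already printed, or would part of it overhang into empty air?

Compare the two slices. At z = 4.68: the r=2 cylinder contributes a regular 12-gon of circumradius 2 (area = (12/2)·2.000²·sin(360°/12) = 12.00 mm²); the cube at (5, 1) is absent (z outside [16, 26]); the cylinder at (2.5, 4.5) is absent (z outside [18.5, 30.5]); the cube at (0.5, 9) is present — its section is the full 16.5×6 rectangle (area 99.00 mm²); Taking the union: the 2 present regions are separate (no shared area or edge), so areas and boundary lengths simply add and each stays a separate island — area = 111.00 mm². At z = 11.16: the r=2 cylinder gives a regular 12-gon of circumradius 2 (constant along its height) (area = (12/2)·2.000²·sin(360°/12) = 12.00 mm²); the cube at (5, 1) is absent (z outside [16, 26]); the cylinder at (2.5, 4.5) is absent (z outside [18.5, 30.5]); the cube at (0.5, 9) (footprint 16.5×6) is included at this height (area 99.00 mm²); Combining (union): the 2 present regions are separate (no shared area or edge), so areas and boundary lengths simply add and each stays a separate island — area = 111.00 mm². Checking containment: the cross-section at z = 11.16 is a subset of the cross-section at z = 4.68.

entirely on top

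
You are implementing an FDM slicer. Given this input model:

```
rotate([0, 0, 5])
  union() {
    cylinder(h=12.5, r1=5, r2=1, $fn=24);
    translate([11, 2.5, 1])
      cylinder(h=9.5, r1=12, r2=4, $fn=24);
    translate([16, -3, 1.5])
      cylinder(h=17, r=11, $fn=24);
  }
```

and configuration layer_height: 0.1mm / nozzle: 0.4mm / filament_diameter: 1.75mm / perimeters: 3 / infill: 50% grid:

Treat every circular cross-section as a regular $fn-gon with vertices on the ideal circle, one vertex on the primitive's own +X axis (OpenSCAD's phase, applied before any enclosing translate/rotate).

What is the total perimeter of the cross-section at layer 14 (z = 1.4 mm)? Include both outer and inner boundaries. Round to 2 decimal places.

At z = 1.4 mm: the cone (r1=5→r2=1) has section circumradius 4.552 here — a regular 24-gon (perimeter = 2·24·4.552·sin(180°/24) = 28.52 mm); the cone at (11, 2.5) contributes a regular 24-gon of circumradius 11.663 (interpolated between r1=12 and r2=4 at t=0.042) (perimeter = 2·24·11.663·sin(180°/24) = 73.07 mm); the cylinder at (16, -3) is not intersected at this z (z outside [1.5, 18.5]); Merging all regions: the regions partially overlap (shared area 32.32 mm²), so the edge portions inside another operand are dropped and the merged outline is re-measured after clipping — boundary = 79.32 mm; (rotated 5° about Z; rotation is an isometry so areas/perimeters/island counts are preserved). Overall, the cross-section is a single solid region. Total boundary length (outer) = 79.32 mm.

79.32 mm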